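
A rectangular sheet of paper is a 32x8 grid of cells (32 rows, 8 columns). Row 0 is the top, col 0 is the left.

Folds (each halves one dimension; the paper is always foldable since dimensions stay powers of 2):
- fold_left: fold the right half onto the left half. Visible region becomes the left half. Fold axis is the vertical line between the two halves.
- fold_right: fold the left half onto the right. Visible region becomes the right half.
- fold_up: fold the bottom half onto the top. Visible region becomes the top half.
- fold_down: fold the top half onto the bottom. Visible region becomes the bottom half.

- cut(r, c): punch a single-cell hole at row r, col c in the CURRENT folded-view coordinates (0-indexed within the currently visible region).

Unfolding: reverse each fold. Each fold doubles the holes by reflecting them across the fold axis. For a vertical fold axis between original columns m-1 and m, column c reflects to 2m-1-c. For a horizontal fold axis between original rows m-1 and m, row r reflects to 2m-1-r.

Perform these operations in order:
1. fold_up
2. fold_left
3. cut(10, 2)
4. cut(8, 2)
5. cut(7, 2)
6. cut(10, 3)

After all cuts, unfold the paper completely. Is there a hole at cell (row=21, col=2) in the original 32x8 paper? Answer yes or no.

Answer: yes

Derivation:
Op 1 fold_up: fold axis h@16; visible region now rows[0,16) x cols[0,8) = 16x8
Op 2 fold_left: fold axis v@4; visible region now rows[0,16) x cols[0,4) = 16x4
Op 3 cut(10, 2): punch at orig (10,2); cuts so far [(10, 2)]; region rows[0,16) x cols[0,4) = 16x4
Op 4 cut(8, 2): punch at orig (8,2); cuts so far [(8, 2), (10, 2)]; region rows[0,16) x cols[0,4) = 16x4
Op 5 cut(7, 2): punch at orig (7,2); cuts so far [(7, 2), (8, 2), (10, 2)]; region rows[0,16) x cols[0,4) = 16x4
Op 6 cut(10, 3): punch at orig (10,3); cuts so far [(7, 2), (8, 2), (10, 2), (10, 3)]; region rows[0,16) x cols[0,4) = 16x4
Unfold 1 (reflect across v@4): 8 holes -> [(7, 2), (7, 5), (8, 2), (8, 5), (10, 2), (10, 3), (10, 4), (10, 5)]
Unfold 2 (reflect across h@16): 16 holes -> [(7, 2), (7, 5), (8, 2), (8, 5), (10, 2), (10, 3), (10, 4), (10, 5), (21, 2), (21, 3), (21, 4), (21, 5), (23, 2), (23, 5), (24, 2), (24, 5)]
Holes: [(7, 2), (7, 5), (8, 2), (8, 5), (10, 2), (10, 3), (10, 4), (10, 5), (21, 2), (21, 3), (21, 4), (21, 5), (23, 2), (23, 5), (24, 2), (24, 5)]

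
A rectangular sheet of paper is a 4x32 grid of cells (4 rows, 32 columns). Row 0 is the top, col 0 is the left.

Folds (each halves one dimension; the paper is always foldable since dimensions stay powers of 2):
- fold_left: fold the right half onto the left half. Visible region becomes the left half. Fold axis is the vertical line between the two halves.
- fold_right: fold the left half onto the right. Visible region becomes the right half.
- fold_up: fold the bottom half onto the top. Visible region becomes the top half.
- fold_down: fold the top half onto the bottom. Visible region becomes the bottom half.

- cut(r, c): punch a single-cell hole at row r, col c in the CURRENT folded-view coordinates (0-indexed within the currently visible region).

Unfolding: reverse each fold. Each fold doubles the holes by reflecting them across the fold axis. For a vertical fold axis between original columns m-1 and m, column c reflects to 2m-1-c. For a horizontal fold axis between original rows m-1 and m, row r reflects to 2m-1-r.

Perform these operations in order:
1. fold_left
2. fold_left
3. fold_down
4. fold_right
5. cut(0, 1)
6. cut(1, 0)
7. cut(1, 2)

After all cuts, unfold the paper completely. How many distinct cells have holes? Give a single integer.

Op 1 fold_left: fold axis v@16; visible region now rows[0,4) x cols[0,16) = 4x16
Op 2 fold_left: fold axis v@8; visible region now rows[0,4) x cols[0,8) = 4x8
Op 3 fold_down: fold axis h@2; visible region now rows[2,4) x cols[0,8) = 2x8
Op 4 fold_right: fold axis v@4; visible region now rows[2,4) x cols[4,8) = 2x4
Op 5 cut(0, 1): punch at orig (2,5); cuts so far [(2, 5)]; region rows[2,4) x cols[4,8) = 2x4
Op 6 cut(1, 0): punch at orig (3,4); cuts so far [(2, 5), (3, 4)]; region rows[2,4) x cols[4,8) = 2x4
Op 7 cut(1, 2): punch at orig (3,6); cuts so far [(2, 5), (3, 4), (3, 6)]; region rows[2,4) x cols[4,8) = 2x4
Unfold 1 (reflect across v@4): 6 holes -> [(2, 2), (2, 5), (3, 1), (3, 3), (3, 4), (3, 6)]
Unfold 2 (reflect across h@2): 12 holes -> [(0, 1), (0, 3), (0, 4), (0, 6), (1, 2), (1, 5), (2, 2), (2, 5), (3, 1), (3, 3), (3, 4), (3, 6)]
Unfold 3 (reflect across v@8): 24 holes -> [(0, 1), (0, 3), (0, 4), (0, 6), (0, 9), (0, 11), (0, 12), (0, 14), (1, 2), (1, 5), (1, 10), (1, 13), (2, 2), (2, 5), (2, 10), (2, 13), (3, 1), (3, 3), (3, 4), (3, 6), (3, 9), (3, 11), (3, 12), (3, 14)]
Unfold 4 (reflect across v@16): 48 holes -> [(0, 1), (0, 3), (0, 4), (0, 6), (0, 9), (0, 11), (0, 12), (0, 14), (0, 17), (0, 19), (0, 20), (0, 22), (0, 25), (0, 27), (0, 28), (0, 30), (1, 2), (1, 5), (1, 10), (1, 13), (1, 18), (1, 21), (1, 26), (1, 29), (2, 2), (2, 5), (2, 10), (2, 13), (2, 18), (2, 21), (2, 26), (2, 29), (3, 1), (3, 3), (3, 4), (3, 6), (3, 9), (3, 11), (3, 12), (3, 14), (3, 17), (3, 19), (3, 20), (3, 22), (3, 25), (3, 27), (3, 28), (3, 30)]

Answer: 48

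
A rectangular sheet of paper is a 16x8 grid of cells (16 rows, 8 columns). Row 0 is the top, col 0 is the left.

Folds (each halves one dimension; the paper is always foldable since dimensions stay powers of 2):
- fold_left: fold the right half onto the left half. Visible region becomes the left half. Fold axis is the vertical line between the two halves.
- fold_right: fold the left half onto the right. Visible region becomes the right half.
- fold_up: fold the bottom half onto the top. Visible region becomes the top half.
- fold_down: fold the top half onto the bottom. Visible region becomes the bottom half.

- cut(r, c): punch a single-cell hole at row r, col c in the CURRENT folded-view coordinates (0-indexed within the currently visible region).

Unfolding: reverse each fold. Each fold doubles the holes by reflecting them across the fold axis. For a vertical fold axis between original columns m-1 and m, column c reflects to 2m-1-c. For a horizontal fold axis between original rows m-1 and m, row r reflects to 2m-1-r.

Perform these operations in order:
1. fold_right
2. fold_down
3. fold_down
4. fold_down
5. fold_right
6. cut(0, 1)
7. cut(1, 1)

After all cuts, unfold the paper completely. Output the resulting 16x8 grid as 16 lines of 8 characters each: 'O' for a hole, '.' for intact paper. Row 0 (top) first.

Answer: O..OO..O
O..OO..O
O..OO..O
O..OO..O
O..OO..O
O..OO..O
O..OO..O
O..OO..O
O..OO..O
O..OO..O
O..OO..O
O..OO..O
O..OO..O
O..OO..O
O..OO..O
O..OO..O

Derivation:
Op 1 fold_right: fold axis v@4; visible region now rows[0,16) x cols[4,8) = 16x4
Op 2 fold_down: fold axis h@8; visible region now rows[8,16) x cols[4,8) = 8x4
Op 3 fold_down: fold axis h@12; visible region now rows[12,16) x cols[4,8) = 4x4
Op 4 fold_down: fold axis h@14; visible region now rows[14,16) x cols[4,8) = 2x4
Op 5 fold_right: fold axis v@6; visible region now rows[14,16) x cols[6,8) = 2x2
Op 6 cut(0, 1): punch at orig (14,7); cuts so far [(14, 7)]; region rows[14,16) x cols[6,8) = 2x2
Op 7 cut(1, 1): punch at orig (15,7); cuts so far [(14, 7), (15, 7)]; region rows[14,16) x cols[6,8) = 2x2
Unfold 1 (reflect across v@6): 4 holes -> [(14, 4), (14, 7), (15, 4), (15, 7)]
Unfold 2 (reflect across h@14): 8 holes -> [(12, 4), (12, 7), (13, 4), (13, 7), (14, 4), (14, 7), (15, 4), (15, 7)]
Unfold 3 (reflect across h@12): 16 holes -> [(8, 4), (8, 7), (9, 4), (9, 7), (10, 4), (10, 7), (11, 4), (11, 7), (12, 4), (12, 7), (13, 4), (13, 7), (14, 4), (14, 7), (15, 4), (15, 7)]
Unfold 4 (reflect across h@8): 32 holes -> [(0, 4), (0, 7), (1, 4), (1, 7), (2, 4), (2, 7), (3, 4), (3, 7), (4, 4), (4, 7), (5, 4), (5, 7), (6, 4), (6, 7), (7, 4), (7, 7), (8, 4), (8, 7), (9, 4), (9, 7), (10, 4), (10, 7), (11, 4), (11, 7), (12, 4), (12, 7), (13, 4), (13, 7), (14, 4), (14, 7), (15, 4), (15, 7)]
Unfold 5 (reflect across v@4): 64 holes -> [(0, 0), (0, 3), (0, 4), (0, 7), (1, 0), (1, 3), (1, 4), (1, 7), (2, 0), (2, 3), (2, 4), (2, 7), (3, 0), (3, 3), (3, 4), (3, 7), (4, 0), (4, 3), (4, 4), (4, 7), (5, 0), (5, 3), (5, 4), (5, 7), (6, 0), (6, 3), (6, 4), (6, 7), (7, 0), (7, 3), (7, 4), (7, 7), (8, 0), (8, 3), (8, 4), (8, 7), (9, 0), (9, 3), (9, 4), (9, 7), (10, 0), (10, 3), (10, 4), (10, 7), (11, 0), (11, 3), (11, 4), (11, 7), (12, 0), (12, 3), (12, 4), (12, 7), (13, 0), (13, 3), (13, 4), (13, 7), (14, 0), (14, 3), (14, 4), (14, 7), (15, 0), (15, 3), (15, 4), (15, 7)]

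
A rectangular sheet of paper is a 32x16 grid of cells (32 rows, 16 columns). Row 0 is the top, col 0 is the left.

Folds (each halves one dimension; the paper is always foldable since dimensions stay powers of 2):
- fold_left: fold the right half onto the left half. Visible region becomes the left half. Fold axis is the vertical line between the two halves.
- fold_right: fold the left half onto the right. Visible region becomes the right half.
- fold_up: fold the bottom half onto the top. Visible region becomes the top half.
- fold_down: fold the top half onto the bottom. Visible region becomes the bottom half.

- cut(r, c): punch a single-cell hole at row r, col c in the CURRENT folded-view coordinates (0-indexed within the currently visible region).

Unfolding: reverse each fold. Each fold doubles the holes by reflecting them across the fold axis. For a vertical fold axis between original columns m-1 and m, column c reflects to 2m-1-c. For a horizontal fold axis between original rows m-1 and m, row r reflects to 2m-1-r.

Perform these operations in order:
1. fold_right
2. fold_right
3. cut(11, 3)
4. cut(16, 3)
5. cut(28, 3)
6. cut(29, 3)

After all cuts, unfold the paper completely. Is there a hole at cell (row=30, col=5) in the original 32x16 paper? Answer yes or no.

Answer: no

Derivation:
Op 1 fold_right: fold axis v@8; visible region now rows[0,32) x cols[8,16) = 32x8
Op 2 fold_right: fold axis v@12; visible region now rows[0,32) x cols[12,16) = 32x4
Op 3 cut(11, 3): punch at orig (11,15); cuts so far [(11, 15)]; region rows[0,32) x cols[12,16) = 32x4
Op 4 cut(16, 3): punch at orig (16,15); cuts so far [(11, 15), (16, 15)]; region rows[0,32) x cols[12,16) = 32x4
Op 5 cut(28, 3): punch at orig (28,15); cuts so far [(11, 15), (16, 15), (28, 15)]; region rows[0,32) x cols[12,16) = 32x4
Op 6 cut(29, 3): punch at orig (29,15); cuts so far [(11, 15), (16, 15), (28, 15), (29, 15)]; region rows[0,32) x cols[12,16) = 32x4
Unfold 1 (reflect across v@12): 8 holes -> [(11, 8), (11, 15), (16, 8), (16, 15), (28, 8), (28, 15), (29, 8), (29, 15)]
Unfold 2 (reflect across v@8): 16 holes -> [(11, 0), (11, 7), (11, 8), (11, 15), (16, 0), (16, 7), (16, 8), (16, 15), (28, 0), (28, 7), (28, 8), (28, 15), (29, 0), (29, 7), (29, 8), (29, 15)]
Holes: [(11, 0), (11, 7), (11, 8), (11, 15), (16, 0), (16, 7), (16, 8), (16, 15), (28, 0), (28, 7), (28, 8), (28, 15), (29, 0), (29, 7), (29, 8), (29, 15)]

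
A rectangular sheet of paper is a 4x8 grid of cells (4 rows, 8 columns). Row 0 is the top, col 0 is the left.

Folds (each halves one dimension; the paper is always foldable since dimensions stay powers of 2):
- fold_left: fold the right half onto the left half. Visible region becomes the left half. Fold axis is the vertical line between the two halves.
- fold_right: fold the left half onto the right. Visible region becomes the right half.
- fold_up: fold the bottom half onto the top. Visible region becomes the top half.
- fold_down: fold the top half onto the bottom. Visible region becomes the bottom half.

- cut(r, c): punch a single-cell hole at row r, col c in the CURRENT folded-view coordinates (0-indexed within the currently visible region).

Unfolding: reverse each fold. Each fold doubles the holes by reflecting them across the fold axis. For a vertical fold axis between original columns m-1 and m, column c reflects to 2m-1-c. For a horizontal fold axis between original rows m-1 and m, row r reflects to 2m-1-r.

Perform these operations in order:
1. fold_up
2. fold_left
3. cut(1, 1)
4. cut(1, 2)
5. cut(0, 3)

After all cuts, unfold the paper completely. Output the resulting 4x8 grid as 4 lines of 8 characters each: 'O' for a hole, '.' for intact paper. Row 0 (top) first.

Answer: ...OO...
.OO..OO.
.OO..OO.
...OO...

Derivation:
Op 1 fold_up: fold axis h@2; visible region now rows[0,2) x cols[0,8) = 2x8
Op 2 fold_left: fold axis v@4; visible region now rows[0,2) x cols[0,4) = 2x4
Op 3 cut(1, 1): punch at orig (1,1); cuts so far [(1, 1)]; region rows[0,2) x cols[0,4) = 2x4
Op 4 cut(1, 2): punch at orig (1,2); cuts so far [(1, 1), (1, 2)]; region rows[0,2) x cols[0,4) = 2x4
Op 5 cut(0, 3): punch at orig (0,3); cuts so far [(0, 3), (1, 1), (1, 2)]; region rows[0,2) x cols[0,4) = 2x4
Unfold 1 (reflect across v@4): 6 holes -> [(0, 3), (0, 4), (1, 1), (1, 2), (1, 5), (1, 6)]
Unfold 2 (reflect across h@2): 12 holes -> [(0, 3), (0, 4), (1, 1), (1, 2), (1, 5), (1, 6), (2, 1), (2, 2), (2, 5), (2, 6), (3, 3), (3, 4)]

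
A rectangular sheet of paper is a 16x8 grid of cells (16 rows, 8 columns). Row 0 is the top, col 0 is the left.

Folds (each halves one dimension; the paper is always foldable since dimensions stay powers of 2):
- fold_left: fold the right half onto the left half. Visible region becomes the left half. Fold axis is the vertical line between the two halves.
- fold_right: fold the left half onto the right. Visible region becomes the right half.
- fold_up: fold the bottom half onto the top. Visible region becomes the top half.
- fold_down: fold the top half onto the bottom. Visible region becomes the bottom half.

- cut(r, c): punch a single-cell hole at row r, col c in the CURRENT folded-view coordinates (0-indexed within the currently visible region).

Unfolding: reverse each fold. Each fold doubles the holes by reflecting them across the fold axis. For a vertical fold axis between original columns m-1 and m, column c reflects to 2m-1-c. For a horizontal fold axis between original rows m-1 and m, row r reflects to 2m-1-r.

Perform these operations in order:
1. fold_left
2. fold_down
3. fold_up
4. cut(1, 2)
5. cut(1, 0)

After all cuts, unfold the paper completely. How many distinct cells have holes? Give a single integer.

Answer: 16

Derivation:
Op 1 fold_left: fold axis v@4; visible region now rows[0,16) x cols[0,4) = 16x4
Op 2 fold_down: fold axis h@8; visible region now rows[8,16) x cols[0,4) = 8x4
Op 3 fold_up: fold axis h@12; visible region now rows[8,12) x cols[0,4) = 4x4
Op 4 cut(1, 2): punch at orig (9,2); cuts so far [(9, 2)]; region rows[8,12) x cols[0,4) = 4x4
Op 5 cut(1, 0): punch at orig (9,0); cuts so far [(9, 0), (9, 2)]; region rows[8,12) x cols[0,4) = 4x4
Unfold 1 (reflect across h@12): 4 holes -> [(9, 0), (9, 2), (14, 0), (14, 2)]
Unfold 2 (reflect across h@8): 8 holes -> [(1, 0), (1, 2), (6, 0), (6, 2), (9, 0), (9, 2), (14, 0), (14, 2)]
Unfold 3 (reflect across v@4): 16 holes -> [(1, 0), (1, 2), (1, 5), (1, 7), (6, 0), (6, 2), (6, 5), (6, 7), (9, 0), (9, 2), (9, 5), (9, 7), (14, 0), (14, 2), (14, 5), (14, 7)]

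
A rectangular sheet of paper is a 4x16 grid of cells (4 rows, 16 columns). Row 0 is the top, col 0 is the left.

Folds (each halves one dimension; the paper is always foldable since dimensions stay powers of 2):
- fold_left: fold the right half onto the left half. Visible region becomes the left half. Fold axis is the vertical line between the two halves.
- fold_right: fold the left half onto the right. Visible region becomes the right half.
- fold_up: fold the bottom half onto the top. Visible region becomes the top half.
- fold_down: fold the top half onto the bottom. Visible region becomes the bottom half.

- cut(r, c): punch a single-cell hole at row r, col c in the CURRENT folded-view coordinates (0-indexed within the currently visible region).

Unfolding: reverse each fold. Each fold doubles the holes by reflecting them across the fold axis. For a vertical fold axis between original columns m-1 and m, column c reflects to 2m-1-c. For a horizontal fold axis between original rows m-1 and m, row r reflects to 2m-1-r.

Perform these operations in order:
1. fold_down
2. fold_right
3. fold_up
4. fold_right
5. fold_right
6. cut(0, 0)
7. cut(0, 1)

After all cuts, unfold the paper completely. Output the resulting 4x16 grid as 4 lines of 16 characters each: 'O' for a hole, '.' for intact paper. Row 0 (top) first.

Answer: OOOOOOOOOOOOOOOO
OOOOOOOOOOOOOOOO
OOOOOOOOOOOOOOOO
OOOOOOOOOOOOOOOO

Derivation:
Op 1 fold_down: fold axis h@2; visible region now rows[2,4) x cols[0,16) = 2x16
Op 2 fold_right: fold axis v@8; visible region now rows[2,4) x cols[8,16) = 2x8
Op 3 fold_up: fold axis h@3; visible region now rows[2,3) x cols[8,16) = 1x8
Op 4 fold_right: fold axis v@12; visible region now rows[2,3) x cols[12,16) = 1x4
Op 5 fold_right: fold axis v@14; visible region now rows[2,3) x cols[14,16) = 1x2
Op 6 cut(0, 0): punch at orig (2,14); cuts so far [(2, 14)]; region rows[2,3) x cols[14,16) = 1x2
Op 7 cut(0, 1): punch at orig (2,15); cuts so far [(2, 14), (2, 15)]; region rows[2,3) x cols[14,16) = 1x2
Unfold 1 (reflect across v@14): 4 holes -> [(2, 12), (2, 13), (2, 14), (2, 15)]
Unfold 2 (reflect across v@12): 8 holes -> [(2, 8), (2, 9), (2, 10), (2, 11), (2, 12), (2, 13), (2, 14), (2, 15)]
Unfold 3 (reflect across h@3): 16 holes -> [(2, 8), (2, 9), (2, 10), (2, 11), (2, 12), (2, 13), (2, 14), (2, 15), (3, 8), (3, 9), (3, 10), (3, 11), (3, 12), (3, 13), (3, 14), (3, 15)]
Unfold 4 (reflect across v@8): 32 holes -> [(2, 0), (2, 1), (2, 2), (2, 3), (2, 4), (2, 5), (2, 6), (2, 7), (2, 8), (2, 9), (2, 10), (2, 11), (2, 12), (2, 13), (2, 14), (2, 15), (3, 0), (3, 1), (3, 2), (3, 3), (3, 4), (3, 5), (3, 6), (3, 7), (3, 8), (3, 9), (3, 10), (3, 11), (3, 12), (3, 13), (3, 14), (3, 15)]
Unfold 5 (reflect across h@2): 64 holes -> [(0, 0), (0, 1), (0, 2), (0, 3), (0, 4), (0, 5), (0, 6), (0, 7), (0, 8), (0, 9), (0, 10), (0, 11), (0, 12), (0, 13), (0, 14), (0, 15), (1, 0), (1, 1), (1, 2), (1, 3), (1, 4), (1, 5), (1, 6), (1, 7), (1, 8), (1, 9), (1, 10), (1, 11), (1, 12), (1, 13), (1, 14), (1, 15), (2, 0), (2, 1), (2, 2), (2, 3), (2, 4), (2, 5), (2, 6), (2, 7), (2, 8), (2, 9), (2, 10), (2, 11), (2, 12), (2, 13), (2, 14), (2, 15), (3, 0), (3, 1), (3, 2), (3, 3), (3, 4), (3, 5), (3, 6), (3, 7), (3, 8), (3, 9), (3, 10), (3, 11), (3, 12), (3, 13), (3, 14), (3, 15)]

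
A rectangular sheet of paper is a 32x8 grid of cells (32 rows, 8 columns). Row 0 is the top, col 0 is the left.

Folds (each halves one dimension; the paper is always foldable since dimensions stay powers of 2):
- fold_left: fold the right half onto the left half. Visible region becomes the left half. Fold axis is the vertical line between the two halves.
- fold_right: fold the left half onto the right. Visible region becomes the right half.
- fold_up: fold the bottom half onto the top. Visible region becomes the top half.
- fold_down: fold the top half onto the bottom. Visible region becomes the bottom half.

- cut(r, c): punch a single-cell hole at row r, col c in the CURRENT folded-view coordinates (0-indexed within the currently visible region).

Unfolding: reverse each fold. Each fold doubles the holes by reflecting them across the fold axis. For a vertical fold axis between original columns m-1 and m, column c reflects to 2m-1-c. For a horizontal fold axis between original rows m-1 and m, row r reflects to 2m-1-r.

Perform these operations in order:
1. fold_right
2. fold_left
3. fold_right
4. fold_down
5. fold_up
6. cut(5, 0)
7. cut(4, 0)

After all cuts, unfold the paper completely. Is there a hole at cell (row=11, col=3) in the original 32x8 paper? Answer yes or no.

Answer: yes

Derivation:
Op 1 fold_right: fold axis v@4; visible region now rows[0,32) x cols[4,8) = 32x4
Op 2 fold_left: fold axis v@6; visible region now rows[0,32) x cols[4,6) = 32x2
Op 3 fold_right: fold axis v@5; visible region now rows[0,32) x cols[5,6) = 32x1
Op 4 fold_down: fold axis h@16; visible region now rows[16,32) x cols[5,6) = 16x1
Op 5 fold_up: fold axis h@24; visible region now rows[16,24) x cols[5,6) = 8x1
Op 6 cut(5, 0): punch at orig (21,5); cuts so far [(21, 5)]; region rows[16,24) x cols[5,6) = 8x1
Op 7 cut(4, 0): punch at orig (20,5); cuts so far [(20, 5), (21, 5)]; region rows[16,24) x cols[5,6) = 8x1
Unfold 1 (reflect across h@24): 4 holes -> [(20, 5), (21, 5), (26, 5), (27, 5)]
Unfold 2 (reflect across h@16): 8 holes -> [(4, 5), (5, 5), (10, 5), (11, 5), (20, 5), (21, 5), (26, 5), (27, 5)]
Unfold 3 (reflect across v@5): 16 holes -> [(4, 4), (4, 5), (5, 4), (5, 5), (10, 4), (10, 5), (11, 4), (11, 5), (20, 4), (20, 5), (21, 4), (21, 5), (26, 4), (26, 5), (27, 4), (27, 5)]
Unfold 4 (reflect across v@6): 32 holes -> [(4, 4), (4, 5), (4, 6), (4, 7), (5, 4), (5, 5), (5, 6), (5, 7), (10, 4), (10, 5), (10, 6), (10, 7), (11, 4), (11, 5), (11, 6), (11, 7), (20, 4), (20, 5), (20, 6), (20, 7), (21, 4), (21, 5), (21, 6), (21, 7), (26, 4), (26, 5), (26, 6), (26, 7), (27, 4), (27, 5), (27, 6), (27, 7)]
Unfold 5 (reflect across v@4): 64 holes -> [(4, 0), (4, 1), (4, 2), (4, 3), (4, 4), (4, 5), (4, 6), (4, 7), (5, 0), (5, 1), (5, 2), (5, 3), (5, 4), (5, 5), (5, 6), (5, 7), (10, 0), (10, 1), (10, 2), (10, 3), (10, 4), (10, 5), (10, 6), (10, 7), (11, 0), (11, 1), (11, 2), (11, 3), (11, 4), (11, 5), (11, 6), (11, 7), (20, 0), (20, 1), (20, 2), (20, 3), (20, 4), (20, 5), (20, 6), (20, 7), (21, 0), (21, 1), (21, 2), (21, 3), (21, 4), (21, 5), (21, 6), (21, 7), (26, 0), (26, 1), (26, 2), (26, 3), (26, 4), (26, 5), (26, 6), (26, 7), (27, 0), (27, 1), (27, 2), (27, 3), (27, 4), (27, 5), (27, 6), (27, 7)]
Holes: [(4, 0), (4, 1), (4, 2), (4, 3), (4, 4), (4, 5), (4, 6), (4, 7), (5, 0), (5, 1), (5, 2), (5, 3), (5, 4), (5, 5), (5, 6), (5, 7), (10, 0), (10, 1), (10, 2), (10, 3), (10, 4), (10, 5), (10, 6), (10, 7), (11, 0), (11, 1), (11, 2), (11, 3), (11, 4), (11, 5), (11, 6), (11, 7), (20, 0), (20, 1), (20, 2), (20, 3), (20, 4), (20, 5), (20, 6), (20, 7), (21, 0), (21, 1), (21, 2), (21, 3), (21, 4), (21, 5), (21, 6), (21, 7), (26, 0), (26, 1), (26, 2), (26, 3), (26, 4), (26, 5), (26, 6), (26, 7), (27, 0), (27, 1), (27, 2), (27, 3), (27, 4), (27, 5), (27, 6), (27, 7)]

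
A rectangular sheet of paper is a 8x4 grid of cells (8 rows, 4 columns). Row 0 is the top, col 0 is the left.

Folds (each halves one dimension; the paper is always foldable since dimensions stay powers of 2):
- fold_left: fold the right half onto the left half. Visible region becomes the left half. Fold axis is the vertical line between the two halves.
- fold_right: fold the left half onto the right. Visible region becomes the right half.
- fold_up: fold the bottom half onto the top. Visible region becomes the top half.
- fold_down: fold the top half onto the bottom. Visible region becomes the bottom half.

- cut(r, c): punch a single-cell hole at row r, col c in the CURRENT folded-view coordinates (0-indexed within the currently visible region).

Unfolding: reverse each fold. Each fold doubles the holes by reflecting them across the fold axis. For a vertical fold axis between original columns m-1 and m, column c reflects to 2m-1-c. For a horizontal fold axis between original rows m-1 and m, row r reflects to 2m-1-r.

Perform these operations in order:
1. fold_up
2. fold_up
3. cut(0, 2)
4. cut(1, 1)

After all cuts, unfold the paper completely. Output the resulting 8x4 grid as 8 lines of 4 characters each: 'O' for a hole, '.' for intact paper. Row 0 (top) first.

Op 1 fold_up: fold axis h@4; visible region now rows[0,4) x cols[0,4) = 4x4
Op 2 fold_up: fold axis h@2; visible region now rows[0,2) x cols[0,4) = 2x4
Op 3 cut(0, 2): punch at orig (0,2); cuts so far [(0, 2)]; region rows[0,2) x cols[0,4) = 2x4
Op 4 cut(1, 1): punch at orig (1,1); cuts so far [(0, 2), (1, 1)]; region rows[0,2) x cols[0,4) = 2x4
Unfold 1 (reflect across h@2): 4 holes -> [(0, 2), (1, 1), (2, 1), (3, 2)]
Unfold 2 (reflect across h@4): 8 holes -> [(0, 2), (1, 1), (2, 1), (3, 2), (4, 2), (5, 1), (6, 1), (7, 2)]

Answer: ..O.
.O..
.O..
..O.
..O.
.O..
.O..
..O.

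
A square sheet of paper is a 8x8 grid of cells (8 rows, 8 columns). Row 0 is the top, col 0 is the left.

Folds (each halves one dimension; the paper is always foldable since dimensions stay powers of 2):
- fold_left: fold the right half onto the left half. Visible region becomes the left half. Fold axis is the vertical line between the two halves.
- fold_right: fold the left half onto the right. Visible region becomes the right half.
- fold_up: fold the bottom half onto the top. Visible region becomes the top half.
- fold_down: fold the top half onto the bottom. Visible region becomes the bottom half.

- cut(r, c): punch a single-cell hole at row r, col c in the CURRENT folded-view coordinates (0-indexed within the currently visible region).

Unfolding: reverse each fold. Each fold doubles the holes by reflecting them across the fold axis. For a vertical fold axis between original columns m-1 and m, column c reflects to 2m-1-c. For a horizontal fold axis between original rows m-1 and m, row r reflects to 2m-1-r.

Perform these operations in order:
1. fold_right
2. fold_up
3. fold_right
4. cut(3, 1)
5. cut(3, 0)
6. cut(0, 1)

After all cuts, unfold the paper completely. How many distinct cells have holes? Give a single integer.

Answer: 24

Derivation:
Op 1 fold_right: fold axis v@4; visible region now rows[0,8) x cols[4,8) = 8x4
Op 2 fold_up: fold axis h@4; visible region now rows[0,4) x cols[4,8) = 4x4
Op 3 fold_right: fold axis v@6; visible region now rows[0,4) x cols[6,8) = 4x2
Op 4 cut(3, 1): punch at orig (3,7); cuts so far [(3, 7)]; region rows[0,4) x cols[6,8) = 4x2
Op 5 cut(3, 0): punch at orig (3,6); cuts so far [(3, 6), (3, 7)]; region rows[0,4) x cols[6,8) = 4x2
Op 6 cut(0, 1): punch at orig (0,7); cuts so far [(0, 7), (3, 6), (3, 7)]; region rows[0,4) x cols[6,8) = 4x2
Unfold 1 (reflect across v@6): 6 holes -> [(0, 4), (0, 7), (3, 4), (3, 5), (3, 6), (3, 7)]
Unfold 2 (reflect across h@4): 12 holes -> [(0, 4), (0, 7), (3, 4), (3, 5), (3, 6), (3, 7), (4, 4), (4, 5), (4, 6), (4, 7), (7, 4), (7, 7)]
Unfold 3 (reflect across v@4): 24 holes -> [(0, 0), (0, 3), (0, 4), (0, 7), (3, 0), (3, 1), (3, 2), (3, 3), (3, 4), (3, 5), (3, 6), (3, 7), (4, 0), (4, 1), (4, 2), (4, 3), (4, 4), (4, 5), (4, 6), (4, 7), (7, 0), (7, 3), (7, 4), (7, 7)]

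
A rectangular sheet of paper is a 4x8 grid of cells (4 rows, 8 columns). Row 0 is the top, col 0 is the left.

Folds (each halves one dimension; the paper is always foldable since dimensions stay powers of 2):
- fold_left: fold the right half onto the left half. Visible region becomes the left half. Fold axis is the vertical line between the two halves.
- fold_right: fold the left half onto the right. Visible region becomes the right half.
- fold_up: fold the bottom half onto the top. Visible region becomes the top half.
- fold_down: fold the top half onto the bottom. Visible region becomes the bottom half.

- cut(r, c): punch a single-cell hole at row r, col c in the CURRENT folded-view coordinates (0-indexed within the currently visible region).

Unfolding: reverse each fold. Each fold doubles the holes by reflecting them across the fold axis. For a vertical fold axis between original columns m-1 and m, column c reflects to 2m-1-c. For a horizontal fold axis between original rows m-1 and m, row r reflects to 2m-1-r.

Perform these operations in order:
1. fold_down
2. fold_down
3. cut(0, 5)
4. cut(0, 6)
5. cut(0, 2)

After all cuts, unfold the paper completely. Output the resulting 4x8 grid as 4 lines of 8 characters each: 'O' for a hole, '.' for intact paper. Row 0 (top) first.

Answer: ..O..OO.
..O..OO.
..O..OO.
..O..OO.

Derivation:
Op 1 fold_down: fold axis h@2; visible region now rows[2,4) x cols[0,8) = 2x8
Op 2 fold_down: fold axis h@3; visible region now rows[3,4) x cols[0,8) = 1x8
Op 3 cut(0, 5): punch at orig (3,5); cuts so far [(3, 5)]; region rows[3,4) x cols[0,8) = 1x8
Op 4 cut(0, 6): punch at orig (3,6); cuts so far [(3, 5), (3, 6)]; region rows[3,4) x cols[0,8) = 1x8
Op 5 cut(0, 2): punch at orig (3,2); cuts so far [(3, 2), (3, 5), (3, 6)]; region rows[3,4) x cols[0,8) = 1x8
Unfold 1 (reflect across h@3): 6 holes -> [(2, 2), (2, 5), (2, 6), (3, 2), (3, 5), (3, 6)]
Unfold 2 (reflect across h@2): 12 holes -> [(0, 2), (0, 5), (0, 6), (1, 2), (1, 5), (1, 6), (2, 2), (2, 5), (2, 6), (3, 2), (3, 5), (3, 6)]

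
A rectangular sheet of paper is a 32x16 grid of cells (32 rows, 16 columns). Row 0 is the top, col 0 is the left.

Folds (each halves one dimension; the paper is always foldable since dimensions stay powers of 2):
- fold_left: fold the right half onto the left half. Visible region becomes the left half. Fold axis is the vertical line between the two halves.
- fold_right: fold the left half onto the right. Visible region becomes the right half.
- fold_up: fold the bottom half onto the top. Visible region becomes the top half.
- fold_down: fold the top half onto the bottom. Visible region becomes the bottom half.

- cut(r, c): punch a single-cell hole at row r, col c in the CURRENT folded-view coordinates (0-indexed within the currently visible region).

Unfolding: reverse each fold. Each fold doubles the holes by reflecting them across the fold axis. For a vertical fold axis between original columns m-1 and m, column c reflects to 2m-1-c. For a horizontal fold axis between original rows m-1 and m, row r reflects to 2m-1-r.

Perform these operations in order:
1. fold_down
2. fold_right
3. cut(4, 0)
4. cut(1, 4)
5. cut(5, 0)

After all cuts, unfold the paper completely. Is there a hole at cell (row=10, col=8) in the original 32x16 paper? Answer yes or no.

Answer: yes

Derivation:
Op 1 fold_down: fold axis h@16; visible region now rows[16,32) x cols[0,16) = 16x16
Op 2 fold_right: fold axis v@8; visible region now rows[16,32) x cols[8,16) = 16x8
Op 3 cut(4, 0): punch at orig (20,8); cuts so far [(20, 8)]; region rows[16,32) x cols[8,16) = 16x8
Op 4 cut(1, 4): punch at orig (17,12); cuts so far [(17, 12), (20, 8)]; region rows[16,32) x cols[8,16) = 16x8
Op 5 cut(5, 0): punch at orig (21,8); cuts so far [(17, 12), (20, 8), (21, 8)]; region rows[16,32) x cols[8,16) = 16x8
Unfold 1 (reflect across v@8): 6 holes -> [(17, 3), (17, 12), (20, 7), (20, 8), (21, 7), (21, 8)]
Unfold 2 (reflect across h@16): 12 holes -> [(10, 7), (10, 8), (11, 7), (11, 8), (14, 3), (14, 12), (17, 3), (17, 12), (20, 7), (20, 8), (21, 7), (21, 8)]
Holes: [(10, 7), (10, 8), (11, 7), (11, 8), (14, 3), (14, 12), (17, 3), (17, 12), (20, 7), (20, 8), (21, 7), (21, 8)]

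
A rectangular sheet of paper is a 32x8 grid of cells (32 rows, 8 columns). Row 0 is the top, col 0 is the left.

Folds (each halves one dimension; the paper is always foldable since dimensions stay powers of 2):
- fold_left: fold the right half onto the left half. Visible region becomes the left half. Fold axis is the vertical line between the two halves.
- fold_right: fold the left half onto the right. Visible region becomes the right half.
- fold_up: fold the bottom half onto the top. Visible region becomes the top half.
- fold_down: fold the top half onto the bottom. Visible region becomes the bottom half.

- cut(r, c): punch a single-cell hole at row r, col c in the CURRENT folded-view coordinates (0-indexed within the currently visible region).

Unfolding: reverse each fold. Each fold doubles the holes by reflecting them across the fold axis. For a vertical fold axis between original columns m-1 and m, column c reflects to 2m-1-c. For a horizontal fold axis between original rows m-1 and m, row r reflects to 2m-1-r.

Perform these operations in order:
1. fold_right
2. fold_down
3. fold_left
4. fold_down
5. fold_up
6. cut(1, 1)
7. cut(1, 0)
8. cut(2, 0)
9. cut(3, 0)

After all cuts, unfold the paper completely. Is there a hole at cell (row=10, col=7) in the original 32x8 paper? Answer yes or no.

Answer: yes

Derivation:
Op 1 fold_right: fold axis v@4; visible region now rows[0,32) x cols[4,8) = 32x4
Op 2 fold_down: fold axis h@16; visible region now rows[16,32) x cols[4,8) = 16x4
Op 3 fold_left: fold axis v@6; visible region now rows[16,32) x cols[4,6) = 16x2
Op 4 fold_down: fold axis h@24; visible region now rows[24,32) x cols[4,6) = 8x2
Op 5 fold_up: fold axis h@28; visible region now rows[24,28) x cols[4,6) = 4x2
Op 6 cut(1, 1): punch at orig (25,5); cuts so far [(25, 5)]; region rows[24,28) x cols[4,6) = 4x2
Op 7 cut(1, 0): punch at orig (25,4); cuts so far [(25, 4), (25, 5)]; region rows[24,28) x cols[4,6) = 4x2
Op 8 cut(2, 0): punch at orig (26,4); cuts so far [(25, 4), (25, 5), (26, 4)]; region rows[24,28) x cols[4,6) = 4x2
Op 9 cut(3, 0): punch at orig (27,4); cuts so far [(25, 4), (25, 5), (26, 4), (27, 4)]; region rows[24,28) x cols[4,6) = 4x2
Unfold 1 (reflect across h@28): 8 holes -> [(25, 4), (25, 5), (26, 4), (27, 4), (28, 4), (29, 4), (30, 4), (30, 5)]
Unfold 2 (reflect across h@24): 16 holes -> [(17, 4), (17, 5), (18, 4), (19, 4), (20, 4), (21, 4), (22, 4), (22, 5), (25, 4), (25, 5), (26, 4), (27, 4), (28, 4), (29, 4), (30, 4), (30, 5)]
Unfold 3 (reflect across v@6): 32 holes -> [(17, 4), (17, 5), (17, 6), (17, 7), (18, 4), (18, 7), (19, 4), (19, 7), (20, 4), (20, 7), (21, 4), (21, 7), (22, 4), (22, 5), (22, 6), (22, 7), (25, 4), (25, 5), (25, 6), (25, 7), (26, 4), (26, 7), (27, 4), (27, 7), (28, 4), (28, 7), (29, 4), (29, 7), (30, 4), (30, 5), (30, 6), (30, 7)]
Unfold 4 (reflect across h@16): 64 holes -> [(1, 4), (1, 5), (1, 6), (1, 7), (2, 4), (2, 7), (3, 4), (3, 7), (4, 4), (4, 7), (5, 4), (5, 7), (6, 4), (6, 5), (6, 6), (6, 7), (9, 4), (9, 5), (9, 6), (9, 7), (10, 4), (10, 7), (11, 4), (11, 7), (12, 4), (12, 7), (13, 4), (13, 7), (14, 4), (14, 5), (14, 6), (14, 7), (17, 4), (17, 5), (17, 6), (17, 7), (18, 4), (18, 7), (19, 4), (19, 7), (20, 4), (20, 7), (21, 4), (21, 7), (22, 4), (22, 5), (22, 6), (22, 7), (25, 4), (25, 5), (25, 6), (25, 7), (26, 4), (26, 7), (27, 4), (27, 7), (28, 4), (28, 7), (29, 4), (29, 7), (30, 4), (30, 5), (30, 6), (30, 7)]
Unfold 5 (reflect across v@4): 128 holes -> [(1, 0), (1, 1), (1, 2), (1, 3), (1, 4), (1, 5), (1, 6), (1, 7), (2, 0), (2, 3), (2, 4), (2, 7), (3, 0), (3, 3), (3, 4), (3, 7), (4, 0), (4, 3), (4, 4), (4, 7), (5, 0), (5, 3), (5, 4), (5, 7), (6, 0), (6, 1), (6, 2), (6, 3), (6, 4), (6, 5), (6, 6), (6, 7), (9, 0), (9, 1), (9, 2), (9, 3), (9, 4), (9, 5), (9, 6), (9, 7), (10, 0), (10, 3), (10, 4), (10, 7), (11, 0), (11, 3), (11, 4), (11, 7), (12, 0), (12, 3), (12, 4), (12, 7), (13, 0), (13, 3), (13, 4), (13, 7), (14, 0), (14, 1), (14, 2), (14, 3), (14, 4), (14, 5), (14, 6), (14, 7), (17, 0), (17, 1), (17, 2), (17, 3), (17, 4), (17, 5), (17, 6), (17, 7), (18, 0), (18, 3), (18, 4), (18, 7), (19, 0), (19, 3), (19, 4), (19, 7), (20, 0), (20, 3), (20, 4), (20, 7), (21, 0), (21, 3), (21, 4), (21, 7), (22, 0), (22, 1), (22, 2), (22, 3), (22, 4), (22, 5), (22, 6), (22, 7), (25, 0), (25, 1), (25, 2), (25, 3), (25, 4), (25, 5), (25, 6), (25, 7), (26, 0), (26, 3), (26, 4), (26, 7), (27, 0), (27, 3), (27, 4), (27, 7), (28, 0), (28, 3), (28, 4), (28, 7), (29, 0), (29, 3), (29, 4), (29, 7), (30, 0), (30, 1), (30, 2), (30, 3), (30, 4), (30, 5), (30, 6), (30, 7)]
Holes: [(1, 0), (1, 1), (1, 2), (1, 3), (1, 4), (1, 5), (1, 6), (1, 7), (2, 0), (2, 3), (2, 4), (2, 7), (3, 0), (3, 3), (3, 4), (3, 7), (4, 0), (4, 3), (4, 4), (4, 7), (5, 0), (5, 3), (5, 4), (5, 7), (6, 0), (6, 1), (6, 2), (6, 3), (6, 4), (6, 5), (6, 6), (6, 7), (9, 0), (9, 1), (9, 2), (9, 3), (9, 4), (9, 5), (9, 6), (9, 7), (10, 0), (10, 3), (10, 4), (10, 7), (11, 0), (11, 3), (11, 4), (11, 7), (12, 0), (12, 3), (12, 4), (12, 7), (13, 0), (13, 3), (13, 4), (13, 7), (14, 0), (14, 1), (14, 2), (14, 3), (14, 4), (14, 5), (14, 6), (14, 7), (17, 0), (17, 1), (17, 2), (17, 3), (17, 4), (17, 5), (17, 6), (17, 7), (18, 0), (18, 3), (18, 4), (18, 7), (19, 0), (19, 3), (19, 4), (19, 7), (20, 0), (20, 3), (20, 4), (20, 7), (21, 0), (21, 3), (21, 4), (21, 7), (22, 0), (22, 1), (22, 2), (22, 3), (22, 4), (22, 5), (22, 6), (22, 7), (25, 0), (25, 1), (25, 2), (25, 3), (25, 4), (25, 5), (25, 6), (25, 7), (26, 0), (26, 3), (26, 4), (26, 7), (27, 0), (27, 3), (27, 4), (27, 7), (28, 0), (28, 3), (28, 4), (28, 7), (29, 0), (29, 3), (29, 4), (29, 7), (30, 0), (30, 1), (30, 2), (30, 3), (30, 4), (30, 5), (30, 6), (30, 7)]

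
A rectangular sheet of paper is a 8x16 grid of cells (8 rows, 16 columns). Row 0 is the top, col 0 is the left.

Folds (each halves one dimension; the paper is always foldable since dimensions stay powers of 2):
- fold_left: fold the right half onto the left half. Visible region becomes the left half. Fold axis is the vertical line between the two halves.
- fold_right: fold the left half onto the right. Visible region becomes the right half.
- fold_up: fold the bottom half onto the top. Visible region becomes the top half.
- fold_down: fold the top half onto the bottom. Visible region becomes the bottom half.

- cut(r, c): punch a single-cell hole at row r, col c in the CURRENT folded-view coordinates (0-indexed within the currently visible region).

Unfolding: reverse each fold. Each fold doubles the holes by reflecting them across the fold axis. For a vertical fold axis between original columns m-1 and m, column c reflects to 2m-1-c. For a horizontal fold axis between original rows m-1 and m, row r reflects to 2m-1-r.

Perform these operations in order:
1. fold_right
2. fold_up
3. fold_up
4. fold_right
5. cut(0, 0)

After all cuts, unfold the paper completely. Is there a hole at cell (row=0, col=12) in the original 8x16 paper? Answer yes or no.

Answer: yes

Derivation:
Op 1 fold_right: fold axis v@8; visible region now rows[0,8) x cols[8,16) = 8x8
Op 2 fold_up: fold axis h@4; visible region now rows[0,4) x cols[8,16) = 4x8
Op 3 fold_up: fold axis h@2; visible region now rows[0,2) x cols[8,16) = 2x8
Op 4 fold_right: fold axis v@12; visible region now rows[0,2) x cols[12,16) = 2x4
Op 5 cut(0, 0): punch at orig (0,12); cuts so far [(0, 12)]; region rows[0,2) x cols[12,16) = 2x4
Unfold 1 (reflect across v@12): 2 holes -> [(0, 11), (0, 12)]
Unfold 2 (reflect across h@2): 4 holes -> [(0, 11), (0, 12), (3, 11), (3, 12)]
Unfold 3 (reflect across h@4): 8 holes -> [(0, 11), (0, 12), (3, 11), (3, 12), (4, 11), (4, 12), (7, 11), (7, 12)]
Unfold 4 (reflect across v@8): 16 holes -> [(0, 3), (0, 4), (0, 11), (0, 12), (3, 3), (3, 4), (3, 11), (3, 12), (4, 3), (4, 4), (4, 11), (4, 12), (7, 3), (7, 4), (7, 11), (7, 12)]
Holes: [(0, 3), (0, 4), (0, 11), (0, 12), (3, 3), (3, 4), (3, 11), (3, 12), (4, 3), (4, 4), (4, 11), (4, 12), (7, 3), (7, 4), (7, 11), (7, 12)]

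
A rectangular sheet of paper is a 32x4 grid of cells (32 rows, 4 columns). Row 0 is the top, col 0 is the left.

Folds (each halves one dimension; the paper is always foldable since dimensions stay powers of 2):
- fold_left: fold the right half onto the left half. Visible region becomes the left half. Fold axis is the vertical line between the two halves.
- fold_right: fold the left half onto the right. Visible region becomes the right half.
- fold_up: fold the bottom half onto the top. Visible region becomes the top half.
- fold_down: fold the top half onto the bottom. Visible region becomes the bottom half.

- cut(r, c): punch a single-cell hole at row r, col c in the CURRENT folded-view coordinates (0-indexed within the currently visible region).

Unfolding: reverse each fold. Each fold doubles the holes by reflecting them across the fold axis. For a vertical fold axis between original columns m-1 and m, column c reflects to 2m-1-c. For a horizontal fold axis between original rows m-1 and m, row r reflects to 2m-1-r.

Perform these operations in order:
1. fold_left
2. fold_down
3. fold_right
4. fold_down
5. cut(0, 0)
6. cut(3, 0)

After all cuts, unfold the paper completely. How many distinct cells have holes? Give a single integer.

Op 1 fold_left: fold axis v@2; visible region now rows[0,32) x cols[0,2) = 32x2
Op 2 fold_down: fold axis h@16; visible region now rows[16,32) x cols[0,2) = 16x2
Op 3 fold_right: fold axis v@1; visible region now rows[16,32) x cols[1,2) = 16x1
Op 4 fold_down: fold axis h@24; visible region now rows[24,32) x cols[1,2) = 8x1
Op 5 cut(0, 0): punch at orig (24,1); cuts so far [(24, 1)]; region rows[24,32) x cols[1,2) = 8x1
Op 6 cut(3, 0): punch at orig (27,1); cuts so far [(24, 1), (27, 1)]; region rows[24,32) x cols[1,2) = 8x1
Unfold 1 (reflect across h@24): 4 holes -> [(20, 1), (23, 1), (24, 1), (27, 1)]
Unfold 2 (reflect across v@1): 8 holes -> [(20, 0), (20, 1), (23, 0), (23, 1), (24, 0), (24, 1), (27, 0), (27, 1)]
Unfold 3 (reflect across h@16): 16 holes -> [(4, 0), (4, 1), (7, 0), (7, 1), (8, 0), (8, 1), (11, 0), (11, 1), (20, 0), (20, 1), (23, 0), (23, 1), (24, 0), (24, 1), (27, 0), (27, 1)]
Unfold 4 (reflect across v@2): 32 holes -> [(4, 0), (4, 1), (4, 2), (4, 3), (7, 0), (7, 1), (7, 2), (7, 3), (8, 0), (8, 1), (8, 2), (8, 3), (11, 0), (11, 1), (11, 2), (11, 3), (20, 0), (20, 1), (20, 2), (20, 3), (23, 0), (23, 1), (23, 2), (23, 3), (24, 0), (24, 1), (24, 2), (24, 3), (27, 0), (27, 1), (27, 2), (27, 3)]

Answer: 32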